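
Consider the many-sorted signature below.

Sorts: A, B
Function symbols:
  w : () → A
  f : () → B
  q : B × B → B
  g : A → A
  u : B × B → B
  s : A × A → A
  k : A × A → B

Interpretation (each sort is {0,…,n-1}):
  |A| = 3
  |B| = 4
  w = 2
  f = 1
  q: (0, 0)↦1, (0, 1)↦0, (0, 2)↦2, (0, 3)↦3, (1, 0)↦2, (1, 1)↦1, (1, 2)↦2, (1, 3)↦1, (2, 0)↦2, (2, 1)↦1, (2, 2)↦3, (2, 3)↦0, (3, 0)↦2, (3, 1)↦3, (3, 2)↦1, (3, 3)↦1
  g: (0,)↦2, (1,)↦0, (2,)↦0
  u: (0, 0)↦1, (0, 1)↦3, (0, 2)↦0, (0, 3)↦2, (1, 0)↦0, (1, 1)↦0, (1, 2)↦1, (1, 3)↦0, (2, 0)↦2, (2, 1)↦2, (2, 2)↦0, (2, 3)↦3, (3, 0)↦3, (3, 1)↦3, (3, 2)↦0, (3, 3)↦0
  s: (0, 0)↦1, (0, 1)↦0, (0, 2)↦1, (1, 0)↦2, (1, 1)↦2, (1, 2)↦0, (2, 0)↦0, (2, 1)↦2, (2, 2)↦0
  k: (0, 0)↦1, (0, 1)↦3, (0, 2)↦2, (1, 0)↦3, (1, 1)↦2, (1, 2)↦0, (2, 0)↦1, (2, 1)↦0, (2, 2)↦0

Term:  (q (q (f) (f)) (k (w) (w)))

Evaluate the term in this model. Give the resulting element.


value = 2

  f = 1
  f = 1
  (q (f) (f)) = q(1, 1) = 1
  w = 2
  w = 2
  (k (w) (w)) = k(2, 2) = 0
  (q (q (f) (f)) (k (w) (w))) = q(1, 0) = 2


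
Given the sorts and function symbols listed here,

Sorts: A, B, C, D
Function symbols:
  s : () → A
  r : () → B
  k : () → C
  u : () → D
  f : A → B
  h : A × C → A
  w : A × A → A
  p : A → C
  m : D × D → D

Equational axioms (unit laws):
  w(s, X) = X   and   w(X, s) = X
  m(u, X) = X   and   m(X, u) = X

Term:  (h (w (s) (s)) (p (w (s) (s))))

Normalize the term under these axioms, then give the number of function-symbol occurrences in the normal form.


size = 4

1. (h (w (s) (s)) (p (w (s) (s))))  →  (h (s) (p (w (s) (s))))
2. (h (s) (p (w (s) (s))))  →  (h (s) (p (s)))
normal form: (h (s) (p (s)))


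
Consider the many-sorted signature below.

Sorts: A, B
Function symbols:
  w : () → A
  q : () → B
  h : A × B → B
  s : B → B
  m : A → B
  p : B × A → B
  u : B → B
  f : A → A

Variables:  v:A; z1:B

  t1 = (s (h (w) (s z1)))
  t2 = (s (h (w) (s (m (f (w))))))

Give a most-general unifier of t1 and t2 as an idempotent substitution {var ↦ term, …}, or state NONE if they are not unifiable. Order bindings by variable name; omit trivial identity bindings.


{z1 ↦ (m (f (w)))}


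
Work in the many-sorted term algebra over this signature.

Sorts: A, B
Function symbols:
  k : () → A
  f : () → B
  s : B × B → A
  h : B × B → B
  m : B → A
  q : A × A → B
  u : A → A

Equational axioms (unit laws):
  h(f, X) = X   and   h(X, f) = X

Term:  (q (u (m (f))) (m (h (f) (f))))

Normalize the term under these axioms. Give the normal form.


normal form = (q (u (m (f))) (m (f)))

1. (q (u (m (f))) (m (h (f) (f))))  →  (q (u (m (f))) (m (f)))


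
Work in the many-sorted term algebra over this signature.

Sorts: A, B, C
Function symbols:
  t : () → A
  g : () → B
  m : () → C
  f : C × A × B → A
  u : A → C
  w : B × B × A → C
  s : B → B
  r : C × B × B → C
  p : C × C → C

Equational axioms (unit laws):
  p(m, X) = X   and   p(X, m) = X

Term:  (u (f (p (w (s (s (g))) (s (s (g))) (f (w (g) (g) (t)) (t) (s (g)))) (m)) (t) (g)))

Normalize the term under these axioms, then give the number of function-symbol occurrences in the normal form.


size = 19

1. (u (f (p (w (s (s (g))) (s (s (g))) (f (w (g) (g) (t)) (t) (s (g)))) (m)) (t) (g)))  →  (u (f (w (s (s (g))) (s (s (g))) (f (w (g) (g) (t)) (t) (s (g)))) (t) (g)))
normal form: (u (f (w (s (s (g))) (s (s (g))) (f (w (g) (g) (t)) (t) (s (g)))) (t) (g)))


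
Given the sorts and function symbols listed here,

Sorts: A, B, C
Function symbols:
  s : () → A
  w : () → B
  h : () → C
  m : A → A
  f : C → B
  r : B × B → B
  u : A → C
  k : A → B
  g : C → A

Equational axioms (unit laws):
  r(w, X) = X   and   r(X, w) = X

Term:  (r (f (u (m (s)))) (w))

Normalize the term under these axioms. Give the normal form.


1. (r (f (u (m (s)))) (w))  →  (f (u (m (s))))

normal form = (f (u (m (s))))


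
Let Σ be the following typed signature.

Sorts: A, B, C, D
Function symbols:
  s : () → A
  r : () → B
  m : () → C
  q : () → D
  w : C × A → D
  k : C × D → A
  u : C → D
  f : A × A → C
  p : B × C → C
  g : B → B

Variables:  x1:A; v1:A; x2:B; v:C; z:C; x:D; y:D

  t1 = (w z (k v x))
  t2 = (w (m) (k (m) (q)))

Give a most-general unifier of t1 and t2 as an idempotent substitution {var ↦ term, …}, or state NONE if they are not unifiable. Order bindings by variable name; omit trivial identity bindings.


{v ↦ (m), x ↦ (q), z ↦ (m)}


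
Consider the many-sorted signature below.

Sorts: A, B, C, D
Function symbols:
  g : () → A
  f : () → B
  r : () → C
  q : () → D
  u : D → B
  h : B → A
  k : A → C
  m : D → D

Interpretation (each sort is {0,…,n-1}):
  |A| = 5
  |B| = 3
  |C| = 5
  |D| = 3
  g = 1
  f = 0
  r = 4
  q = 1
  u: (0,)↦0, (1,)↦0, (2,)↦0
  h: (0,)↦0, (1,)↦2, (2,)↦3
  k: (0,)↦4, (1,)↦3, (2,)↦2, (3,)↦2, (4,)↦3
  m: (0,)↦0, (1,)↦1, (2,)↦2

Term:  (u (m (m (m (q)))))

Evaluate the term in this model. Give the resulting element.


value = 0

  q = 1
  (m (q)) = m(1,) = 1
  (m (m (q))) = m(1,) = 1
  (m (m (m (q)))) = m(1,) = 1
  (u (m (m (m (q))))) = u(1,) = 0


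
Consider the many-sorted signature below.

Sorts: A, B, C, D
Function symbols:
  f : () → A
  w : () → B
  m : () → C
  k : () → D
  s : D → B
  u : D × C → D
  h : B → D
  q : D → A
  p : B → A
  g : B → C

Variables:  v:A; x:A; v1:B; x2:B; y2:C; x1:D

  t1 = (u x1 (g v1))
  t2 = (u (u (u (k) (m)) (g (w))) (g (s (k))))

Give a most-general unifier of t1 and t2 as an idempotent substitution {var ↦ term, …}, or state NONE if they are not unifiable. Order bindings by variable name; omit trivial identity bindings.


{v1 ↦ (s (k)), x1 ↦ (u (u (k) (m)) (g (w)))}


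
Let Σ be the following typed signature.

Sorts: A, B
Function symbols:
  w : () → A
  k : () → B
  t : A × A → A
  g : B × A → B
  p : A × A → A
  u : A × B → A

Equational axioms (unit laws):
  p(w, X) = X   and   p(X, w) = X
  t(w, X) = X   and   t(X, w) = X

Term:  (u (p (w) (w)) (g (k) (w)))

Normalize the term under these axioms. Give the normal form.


1. (u (p (w) (w)) (g (k) (w)))  →  (u (w) (g (k) (w)))

normal form = (u (w) (g (k) (w)))


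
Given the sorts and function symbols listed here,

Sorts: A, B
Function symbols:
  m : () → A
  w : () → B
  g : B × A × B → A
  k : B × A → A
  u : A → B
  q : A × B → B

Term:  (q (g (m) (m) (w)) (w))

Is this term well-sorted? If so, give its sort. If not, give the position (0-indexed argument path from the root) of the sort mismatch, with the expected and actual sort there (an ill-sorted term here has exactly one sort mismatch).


ill-sorted at position [0, 0]: expected B, got A

    (m) : A
    (m) : A
    (w) : B
  (g (m) (m) (w)) : ✗ arg 0 at [0, 0] has sort A, expected B
  (w) : B


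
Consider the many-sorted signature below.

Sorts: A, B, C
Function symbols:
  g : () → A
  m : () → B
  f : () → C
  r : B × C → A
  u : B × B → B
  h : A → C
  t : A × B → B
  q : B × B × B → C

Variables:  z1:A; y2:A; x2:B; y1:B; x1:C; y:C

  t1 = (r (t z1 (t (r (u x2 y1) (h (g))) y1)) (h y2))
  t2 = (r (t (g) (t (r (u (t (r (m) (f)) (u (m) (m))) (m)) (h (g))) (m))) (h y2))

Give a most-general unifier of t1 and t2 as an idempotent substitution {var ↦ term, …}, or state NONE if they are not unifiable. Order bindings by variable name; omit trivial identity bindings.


{x2 ↦ (t (r (m) (f)) (u (m) (m))), y1 ↦ (m), z1 ↦ (g)}


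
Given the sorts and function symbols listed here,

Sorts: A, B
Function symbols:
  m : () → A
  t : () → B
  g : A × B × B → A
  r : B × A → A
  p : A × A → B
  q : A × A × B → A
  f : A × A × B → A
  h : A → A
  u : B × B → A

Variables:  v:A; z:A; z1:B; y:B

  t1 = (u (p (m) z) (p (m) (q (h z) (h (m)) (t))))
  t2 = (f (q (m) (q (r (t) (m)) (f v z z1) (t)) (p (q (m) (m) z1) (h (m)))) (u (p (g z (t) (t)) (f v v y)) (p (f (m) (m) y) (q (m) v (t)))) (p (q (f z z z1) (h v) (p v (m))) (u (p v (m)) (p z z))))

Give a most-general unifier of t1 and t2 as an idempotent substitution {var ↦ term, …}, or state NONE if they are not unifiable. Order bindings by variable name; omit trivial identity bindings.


NONE (not unifiable)

head clash or occurs-check failure — not unifiable


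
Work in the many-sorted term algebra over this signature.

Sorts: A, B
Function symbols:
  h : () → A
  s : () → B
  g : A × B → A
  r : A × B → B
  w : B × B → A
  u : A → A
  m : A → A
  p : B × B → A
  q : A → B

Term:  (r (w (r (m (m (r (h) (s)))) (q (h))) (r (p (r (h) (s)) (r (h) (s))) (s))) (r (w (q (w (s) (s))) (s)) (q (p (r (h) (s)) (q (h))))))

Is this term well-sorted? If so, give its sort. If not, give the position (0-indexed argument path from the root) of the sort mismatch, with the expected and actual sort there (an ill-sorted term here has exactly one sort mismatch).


ill-sorted at position [0, 0, 0, 0, 0]: expected A, got B

            (h) : A
            (s) : B
          (r (h) (s)) : B
        (m (r (h) (s))) : ✗ arg 0 at [0, 0, 0, 0, 0] has sort B, expected A
        (h) : A
      (q (h)) : B
          (h) : A
          (s) : B
        (r (h) (s)) : B
          (h) : A
          (s) : B
        (r (h) (s)) : B
      (p (r (h) (s)) (r (h) (s))) : A
      (s) : B
    (r (p (r (h) (s)) (r (h) (s))) (s)) : B
          (s) : B
          (s) : B
        (w (s) (s)) : A
      (q (w (s) (s))) : B
      (s) : B
    (w (q (w (s) (s))) (s)) : A
          (h) : A
          (s) : B
        (r (h) (s)) : B
          (h) : A
        (q (h)) : B
      (p (r (h) (s)) (q (h))) : A
    (q (p (r (h) (s)) (q (h)))) : B
  (r (w (q (w (s) (s))) (s)) (q (p (r (h) (s)) (q (h))))) : B


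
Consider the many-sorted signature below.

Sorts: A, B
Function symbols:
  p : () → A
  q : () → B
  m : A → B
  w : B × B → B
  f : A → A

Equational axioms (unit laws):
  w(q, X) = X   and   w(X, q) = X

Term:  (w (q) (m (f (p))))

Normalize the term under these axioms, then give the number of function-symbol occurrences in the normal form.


1. (w (q) (m (f (p))))  →  (m (f (p)))
normal form: (m (f (p)))

size = 3


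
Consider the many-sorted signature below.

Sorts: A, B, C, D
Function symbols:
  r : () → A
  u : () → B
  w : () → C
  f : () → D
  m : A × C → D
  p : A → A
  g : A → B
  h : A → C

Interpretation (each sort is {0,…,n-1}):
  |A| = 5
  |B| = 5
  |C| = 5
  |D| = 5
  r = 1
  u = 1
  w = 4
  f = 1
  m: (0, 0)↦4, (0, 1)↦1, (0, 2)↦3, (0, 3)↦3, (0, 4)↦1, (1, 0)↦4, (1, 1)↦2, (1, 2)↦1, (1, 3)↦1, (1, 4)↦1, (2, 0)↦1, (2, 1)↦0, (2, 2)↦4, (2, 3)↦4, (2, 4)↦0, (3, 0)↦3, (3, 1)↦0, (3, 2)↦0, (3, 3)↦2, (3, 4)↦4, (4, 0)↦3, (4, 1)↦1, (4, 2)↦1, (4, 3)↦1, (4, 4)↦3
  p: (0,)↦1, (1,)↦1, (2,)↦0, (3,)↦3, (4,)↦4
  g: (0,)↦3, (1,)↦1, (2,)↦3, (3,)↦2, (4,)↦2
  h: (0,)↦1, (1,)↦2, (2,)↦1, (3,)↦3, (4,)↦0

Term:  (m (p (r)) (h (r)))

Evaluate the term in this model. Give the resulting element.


value = 1

  r = 1
  (p (r)) = p(1,) = 1
  r = 1
  (h (r)) = h(1,) = 2
  (m (p (r)) (h (r))) = m(1, 2) = 1


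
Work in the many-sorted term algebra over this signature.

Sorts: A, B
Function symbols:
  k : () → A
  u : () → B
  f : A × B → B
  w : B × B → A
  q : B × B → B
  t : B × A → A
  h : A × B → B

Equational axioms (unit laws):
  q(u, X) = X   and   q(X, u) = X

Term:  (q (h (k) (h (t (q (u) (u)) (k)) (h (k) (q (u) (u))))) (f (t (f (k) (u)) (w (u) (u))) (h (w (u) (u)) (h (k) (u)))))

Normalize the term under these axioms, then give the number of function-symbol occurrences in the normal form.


1. (q (h (k) (h (t (q (u) (u)) (k)) (h (k) (q (u) (u))))) (f (t (f (k) (u)) (w (u) (u))) (h (w (u) (u)) (h (k) (u)))))  →  (q (h (k) (h (t (u) (k)) (h (k) (q (u) (u))))) (f (t (f (k) (u)) (w (u) (u))) (h (w (u) (u)) (h (k) (u)))))
2. (q (h (k) (h (t (u) (k)) (h (k) (q (u) (u))))) (f (t (f (k) (u)) (w (u) (u))) (h (w (u) (u)) (h (k) (u)))))  →  (q (h (k) (h (t (u) (k)) (h (k) (u)))) (f (t (f (k) (u)) (w (u) (u))) (h (w (u) (u)) (h (k) (u)))))
normal form: (q (h (k) (h (t (u) (k)) (h (k) (u)))) (f (t (f (k) (u)) (w (u) (u))) (h (w (u) (u)) (h (k) (u)))))

size = 25


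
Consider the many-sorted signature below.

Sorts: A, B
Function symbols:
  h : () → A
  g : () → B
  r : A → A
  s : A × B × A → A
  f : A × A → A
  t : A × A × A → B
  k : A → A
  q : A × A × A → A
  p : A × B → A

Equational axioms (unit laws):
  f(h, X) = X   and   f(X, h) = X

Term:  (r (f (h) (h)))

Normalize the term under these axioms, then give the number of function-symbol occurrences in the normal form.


1. (r (f (h) (h)))  →  (r (h))
normal form: (r (h))

size = 2


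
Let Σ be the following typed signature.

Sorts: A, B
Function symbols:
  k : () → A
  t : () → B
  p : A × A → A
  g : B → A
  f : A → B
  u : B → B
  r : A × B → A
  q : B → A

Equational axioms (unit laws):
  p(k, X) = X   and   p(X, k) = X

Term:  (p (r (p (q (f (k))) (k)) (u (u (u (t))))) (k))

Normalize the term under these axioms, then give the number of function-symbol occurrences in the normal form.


size = 8

1. (p (r (p (q (f (k))) (k)) (u (u (u (t))))) (k))  →  (r (p (q (f (k))) (k)) (u (u (u (t)))))
2. (r (p (q (f (k))) (k)) (u (u (u (t)))))  →  (r (q (f (k))) (u (u (u (t)))))
normal form: (r (q (f (k))) (u (u (u (t)))))


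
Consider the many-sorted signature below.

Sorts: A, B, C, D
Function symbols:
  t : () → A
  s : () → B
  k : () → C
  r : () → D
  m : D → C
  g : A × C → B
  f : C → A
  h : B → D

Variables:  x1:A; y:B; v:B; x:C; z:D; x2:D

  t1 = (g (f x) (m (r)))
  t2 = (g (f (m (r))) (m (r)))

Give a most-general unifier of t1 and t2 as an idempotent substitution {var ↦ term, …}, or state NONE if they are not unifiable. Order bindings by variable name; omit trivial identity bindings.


{x ↦ (m (r))}


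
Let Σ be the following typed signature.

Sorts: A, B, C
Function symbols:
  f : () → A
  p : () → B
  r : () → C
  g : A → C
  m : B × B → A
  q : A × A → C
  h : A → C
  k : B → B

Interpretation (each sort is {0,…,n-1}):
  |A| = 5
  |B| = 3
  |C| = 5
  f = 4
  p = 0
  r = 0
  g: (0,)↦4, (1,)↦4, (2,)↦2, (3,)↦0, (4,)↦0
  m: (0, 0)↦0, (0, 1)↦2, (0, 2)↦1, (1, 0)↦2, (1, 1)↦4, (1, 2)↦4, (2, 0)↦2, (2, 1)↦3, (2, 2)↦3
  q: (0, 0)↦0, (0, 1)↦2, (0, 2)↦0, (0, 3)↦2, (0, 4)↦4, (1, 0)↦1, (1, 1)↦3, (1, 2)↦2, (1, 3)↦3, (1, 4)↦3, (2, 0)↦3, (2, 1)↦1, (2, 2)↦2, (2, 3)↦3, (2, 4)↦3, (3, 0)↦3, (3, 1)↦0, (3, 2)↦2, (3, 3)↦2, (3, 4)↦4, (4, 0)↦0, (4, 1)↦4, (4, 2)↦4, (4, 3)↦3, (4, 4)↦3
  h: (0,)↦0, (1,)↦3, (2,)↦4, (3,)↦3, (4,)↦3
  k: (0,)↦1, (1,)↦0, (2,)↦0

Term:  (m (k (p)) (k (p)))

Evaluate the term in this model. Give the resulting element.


  p = 0
  (k (p)) = k(0,) = 1
  p = 0
  (k (p)) = k(0,) = 1
  (m (k (p)) (k (p))) = m(1, 1) = 4

value = 4


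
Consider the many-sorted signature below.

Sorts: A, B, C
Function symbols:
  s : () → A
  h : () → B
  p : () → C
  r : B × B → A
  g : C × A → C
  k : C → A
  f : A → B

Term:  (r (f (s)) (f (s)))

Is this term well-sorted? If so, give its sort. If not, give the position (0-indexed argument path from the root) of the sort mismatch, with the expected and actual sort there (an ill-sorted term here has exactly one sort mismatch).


    (s) : A
  (f (s)) : B
    (s) : A
  (f (s)) : B
(r (f (s)) (f (s))) : A

well-sorted; sort = A


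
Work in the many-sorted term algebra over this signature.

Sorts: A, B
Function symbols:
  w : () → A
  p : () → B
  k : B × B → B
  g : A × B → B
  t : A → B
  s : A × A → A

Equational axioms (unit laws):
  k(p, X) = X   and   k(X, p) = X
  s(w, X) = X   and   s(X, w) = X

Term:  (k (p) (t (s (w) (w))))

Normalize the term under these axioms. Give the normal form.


normal form = (t (w))

1. (k (p) (t (s (w) (w))))  →  (t (s (w) (w)))
2. (t (s (w) (w)))  →  (t (w))


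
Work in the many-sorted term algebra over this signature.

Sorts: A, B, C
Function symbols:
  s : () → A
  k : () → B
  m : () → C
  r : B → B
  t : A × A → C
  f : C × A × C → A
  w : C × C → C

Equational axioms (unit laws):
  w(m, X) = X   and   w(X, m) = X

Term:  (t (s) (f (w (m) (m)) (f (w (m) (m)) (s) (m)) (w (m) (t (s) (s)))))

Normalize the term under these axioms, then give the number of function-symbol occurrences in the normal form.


1. (t (s) (f (w (m) (m)) (f (w (m) (m)) (s) (m)) (w (m) (t (s) (s)))))  →  (t (s) (f (m) (f (w (m) (m)) (s) (m)) (w (m) (t (s) (s)))))
2. (t (s) (f (m) (f (w (m) (m)) (s) (m)) (w (m) (t (s) (s)))))  →  (t (s) (f (m) (f (m) (s) (m)) (w (m) (t (s) (s)))))
3. (t (s) (f (m) (f (m) (s) (m)) (w (m) (t (s) (s)))))  →  (t (s) (f (m) (f (m) (s) (m)) (t (s) (s))))
normal form: (t (s) (f (m) (f (m) (s) (m)) (t (s) (s))))

size = 11


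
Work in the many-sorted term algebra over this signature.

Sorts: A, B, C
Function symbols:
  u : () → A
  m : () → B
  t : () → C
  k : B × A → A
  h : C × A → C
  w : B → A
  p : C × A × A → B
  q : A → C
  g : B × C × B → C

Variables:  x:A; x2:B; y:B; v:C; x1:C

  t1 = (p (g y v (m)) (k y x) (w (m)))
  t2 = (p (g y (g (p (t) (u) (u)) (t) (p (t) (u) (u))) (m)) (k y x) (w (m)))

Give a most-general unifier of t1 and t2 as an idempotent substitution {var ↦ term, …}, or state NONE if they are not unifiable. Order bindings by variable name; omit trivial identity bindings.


{v ↦ (g (p (t) (u) (u)) (t) (p (t) (u) (u)))}


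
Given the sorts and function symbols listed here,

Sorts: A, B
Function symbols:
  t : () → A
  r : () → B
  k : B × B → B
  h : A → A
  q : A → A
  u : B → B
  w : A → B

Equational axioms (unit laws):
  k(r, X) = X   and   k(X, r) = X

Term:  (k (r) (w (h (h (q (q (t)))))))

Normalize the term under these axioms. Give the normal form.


normal form = (w (h (h (q (q (t))))))

1. (k (r) (w (h (h (q (q (t)))))))  →  (w (h (h (q (q (t))))))


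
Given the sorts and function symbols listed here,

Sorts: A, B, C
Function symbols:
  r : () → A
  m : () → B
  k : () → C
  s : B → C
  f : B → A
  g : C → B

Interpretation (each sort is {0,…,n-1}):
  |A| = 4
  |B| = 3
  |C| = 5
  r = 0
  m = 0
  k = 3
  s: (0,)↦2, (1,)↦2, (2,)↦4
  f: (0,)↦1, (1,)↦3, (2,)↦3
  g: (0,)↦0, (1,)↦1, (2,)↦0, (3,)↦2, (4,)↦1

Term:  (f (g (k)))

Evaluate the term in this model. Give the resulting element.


value = 3

  k = 3
  (g (k)) = g(3,) = 2
  (f (g (k))) = f(2,) = 3


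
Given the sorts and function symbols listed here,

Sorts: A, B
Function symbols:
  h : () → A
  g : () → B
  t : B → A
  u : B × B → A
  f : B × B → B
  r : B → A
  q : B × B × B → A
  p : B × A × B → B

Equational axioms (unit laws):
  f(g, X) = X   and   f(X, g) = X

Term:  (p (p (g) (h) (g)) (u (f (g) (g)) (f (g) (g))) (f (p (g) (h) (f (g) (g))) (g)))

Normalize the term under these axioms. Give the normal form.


1. (p (p (g) (h) (g)) (u (f (g) (g)) (f (g) (g))) (f (p (g) (h) (f (g) (g))) (g)))  →  (p (p (g) (h) (g)) (u (g) (f (g) (g))) (f (p (g) (h) (f (g) (g))) (g)))
2. (p (p (g) (h) (g)) (u (g) (f (g) (g))) (f (p (g) (h) (f (g) (g))) (g)))  →  (p (p (g) (h) (g)) (u (g) (g)) (f (p (g) (h) (f (g) (g))) (g)))
3. (p (p (g) (h) (g)) (u (g) (g)) (f (p (g) (h) (f (g) (g))) (g)))  →  (p (p (g) (h) (g)) (u (g) (g)) (p (g) (h) (f (g) (g))))
4. (p (p (g) (h) (g)) (u (g) (g)) (p (g) (h) (f (g) (g))))  →  (p (p (g) (h) (g)) (u (g) (g)) (p (g) (h) (g)))

normal form = (p (p (g) (h) (g)) (u (g) (g)) (p (g) (h) (g)))


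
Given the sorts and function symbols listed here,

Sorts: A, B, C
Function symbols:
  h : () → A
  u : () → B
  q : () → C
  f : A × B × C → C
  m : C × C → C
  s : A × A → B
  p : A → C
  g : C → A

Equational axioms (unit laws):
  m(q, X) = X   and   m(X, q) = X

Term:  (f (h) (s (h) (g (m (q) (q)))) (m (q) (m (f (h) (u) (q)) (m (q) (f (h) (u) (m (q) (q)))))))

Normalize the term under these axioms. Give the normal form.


normal form = (f (h) (s (h) (g (q))) (m (f (h) (u) (q)) (f (h) (u) (q))))

1. (f (h) (s (h) (g (m (q) (q)))) (m (q) (m (f (h) (u) (q)) (m (q) (f (h) (u) (m (q) (q)))))))  →  (f (h) (s (h) (g (q))) (m (q) (m (f (h) (u) (q)) (m (q) (f (h) (u) (m (q) (q)))))))
2. (f (h) (s (h) (g (q))) (m (q) (m (f (h) (u) (q)) (m (q) (f (h) (u) (m (q) (q)))))))  →  (f (h) (s (h) (g (q))) (m (f (h) (u) (q)) (m (q) (f (h) (u) (m (q) (q))))))
3. (f (h) (s (h) (g (q))) (m (f (h) (u) (q)) (m (q) (f (h) (u) (m (q) (q))))))  →  (f (h) (s (h) (g (q))) (m (f (h) (u) (q)) (f (h) (u) (m (q) (q)))))
4. (f (h) (s (h) (g (q))) (m (f (h) (u) (q)) (f (h) (u) (m (q) (q)))))  →  (f (h) (s (h) (g (q))) (m (f (h) (u) (q)) (f (h) (u) (q))))


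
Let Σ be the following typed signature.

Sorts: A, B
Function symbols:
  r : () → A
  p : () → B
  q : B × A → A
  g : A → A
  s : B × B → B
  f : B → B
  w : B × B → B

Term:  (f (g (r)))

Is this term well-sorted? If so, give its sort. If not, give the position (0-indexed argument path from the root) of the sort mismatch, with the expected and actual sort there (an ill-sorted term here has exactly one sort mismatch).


    (r) : A
  (g (r)) : A
(f (g (r))) : ✗ arg 0 at [0] has sort A, expected B

ill-sorted at position [0]: expected B, got A


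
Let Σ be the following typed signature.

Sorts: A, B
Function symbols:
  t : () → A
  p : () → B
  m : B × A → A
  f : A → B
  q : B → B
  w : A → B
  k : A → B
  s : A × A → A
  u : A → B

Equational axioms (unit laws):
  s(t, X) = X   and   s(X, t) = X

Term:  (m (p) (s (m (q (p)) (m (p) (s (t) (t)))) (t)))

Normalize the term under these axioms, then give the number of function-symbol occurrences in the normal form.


1. (m (p) (s (m (q (p)) (m (p) (s (t) (t)))) (t)))  →  (m (p) (m (q (p)) (m (p) (s (t) (t)))))
2. (m (p) (m (q (p)) (m (p) (s (t) (t)))))  →  (m (p) (m (q (p)) (m (p) (t))))
normal form: (m (p) (m (q (p)) (m (p) (t))))

size = 8


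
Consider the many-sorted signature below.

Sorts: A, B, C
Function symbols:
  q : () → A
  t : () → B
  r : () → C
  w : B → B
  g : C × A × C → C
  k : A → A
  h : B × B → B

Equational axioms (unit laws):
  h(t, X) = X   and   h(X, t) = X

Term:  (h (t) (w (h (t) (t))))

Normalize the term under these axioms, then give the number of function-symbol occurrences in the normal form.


1. (h (t) (w (h (t) (t))))  →  (w (h (t) (t)))
2. (w (h (t) (t)))  →  (w (t))
normal form: (w (t))

size = 2


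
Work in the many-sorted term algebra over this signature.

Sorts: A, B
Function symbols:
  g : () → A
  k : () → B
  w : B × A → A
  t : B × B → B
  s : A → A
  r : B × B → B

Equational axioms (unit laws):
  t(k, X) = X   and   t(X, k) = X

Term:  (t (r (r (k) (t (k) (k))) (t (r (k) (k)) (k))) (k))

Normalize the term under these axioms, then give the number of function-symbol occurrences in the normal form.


size = 7

1. (t (r (r (k) (t (k) (k))) (t (r (k) (k)) (k))) (k))  →  (r (r (k) (t (k) (k))) (t (r (k) (k)) (k)))
2. (r (r (k) (t (k) (k))) (t (r (k) (k)) (k)))  →  (r (r (k) (k)) (t (r (k) (k)) (k)))
3. (r (r (k) (k)) (t (r (k) (k)) (k)))  →  (r (r (k) (k)) (r (k) (k)))
normal form: (r (r (k) (k)) (r (k) (k)))


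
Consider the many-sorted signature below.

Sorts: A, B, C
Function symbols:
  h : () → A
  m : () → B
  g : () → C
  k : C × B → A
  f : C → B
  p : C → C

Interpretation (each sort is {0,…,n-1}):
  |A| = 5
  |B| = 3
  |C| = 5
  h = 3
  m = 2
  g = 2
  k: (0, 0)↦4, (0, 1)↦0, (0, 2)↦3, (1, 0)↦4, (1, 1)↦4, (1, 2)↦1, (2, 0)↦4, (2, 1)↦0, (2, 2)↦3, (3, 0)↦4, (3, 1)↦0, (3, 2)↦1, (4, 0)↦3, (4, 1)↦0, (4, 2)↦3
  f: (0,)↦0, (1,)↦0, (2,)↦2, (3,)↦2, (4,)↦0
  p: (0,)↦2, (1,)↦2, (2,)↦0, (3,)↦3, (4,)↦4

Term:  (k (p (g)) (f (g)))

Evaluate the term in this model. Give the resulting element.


value = 3

  g = 2
  (p (g)) = p(2,) = 0
  g = 2
  (f (g)) = f(2,) = 2
  (k (p (g)) (f (g))) = k(0, 2) = 3


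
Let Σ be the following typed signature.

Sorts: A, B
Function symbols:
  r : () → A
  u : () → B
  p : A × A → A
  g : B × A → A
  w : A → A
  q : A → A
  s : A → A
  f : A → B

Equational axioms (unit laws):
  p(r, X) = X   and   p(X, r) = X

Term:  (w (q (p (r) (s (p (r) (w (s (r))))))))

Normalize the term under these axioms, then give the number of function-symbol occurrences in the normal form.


size = 6

1. (w (q (p (r) (s (p (r) (w (s (r))))))))  →  (w (q (s (p (r) (w (s (r)))))))
2. (w (q (s (p (r) (w (s (r)))))))  →  (w (q (s (w (s (r))))))
normal form: (w (q (s (w (s (r))))))


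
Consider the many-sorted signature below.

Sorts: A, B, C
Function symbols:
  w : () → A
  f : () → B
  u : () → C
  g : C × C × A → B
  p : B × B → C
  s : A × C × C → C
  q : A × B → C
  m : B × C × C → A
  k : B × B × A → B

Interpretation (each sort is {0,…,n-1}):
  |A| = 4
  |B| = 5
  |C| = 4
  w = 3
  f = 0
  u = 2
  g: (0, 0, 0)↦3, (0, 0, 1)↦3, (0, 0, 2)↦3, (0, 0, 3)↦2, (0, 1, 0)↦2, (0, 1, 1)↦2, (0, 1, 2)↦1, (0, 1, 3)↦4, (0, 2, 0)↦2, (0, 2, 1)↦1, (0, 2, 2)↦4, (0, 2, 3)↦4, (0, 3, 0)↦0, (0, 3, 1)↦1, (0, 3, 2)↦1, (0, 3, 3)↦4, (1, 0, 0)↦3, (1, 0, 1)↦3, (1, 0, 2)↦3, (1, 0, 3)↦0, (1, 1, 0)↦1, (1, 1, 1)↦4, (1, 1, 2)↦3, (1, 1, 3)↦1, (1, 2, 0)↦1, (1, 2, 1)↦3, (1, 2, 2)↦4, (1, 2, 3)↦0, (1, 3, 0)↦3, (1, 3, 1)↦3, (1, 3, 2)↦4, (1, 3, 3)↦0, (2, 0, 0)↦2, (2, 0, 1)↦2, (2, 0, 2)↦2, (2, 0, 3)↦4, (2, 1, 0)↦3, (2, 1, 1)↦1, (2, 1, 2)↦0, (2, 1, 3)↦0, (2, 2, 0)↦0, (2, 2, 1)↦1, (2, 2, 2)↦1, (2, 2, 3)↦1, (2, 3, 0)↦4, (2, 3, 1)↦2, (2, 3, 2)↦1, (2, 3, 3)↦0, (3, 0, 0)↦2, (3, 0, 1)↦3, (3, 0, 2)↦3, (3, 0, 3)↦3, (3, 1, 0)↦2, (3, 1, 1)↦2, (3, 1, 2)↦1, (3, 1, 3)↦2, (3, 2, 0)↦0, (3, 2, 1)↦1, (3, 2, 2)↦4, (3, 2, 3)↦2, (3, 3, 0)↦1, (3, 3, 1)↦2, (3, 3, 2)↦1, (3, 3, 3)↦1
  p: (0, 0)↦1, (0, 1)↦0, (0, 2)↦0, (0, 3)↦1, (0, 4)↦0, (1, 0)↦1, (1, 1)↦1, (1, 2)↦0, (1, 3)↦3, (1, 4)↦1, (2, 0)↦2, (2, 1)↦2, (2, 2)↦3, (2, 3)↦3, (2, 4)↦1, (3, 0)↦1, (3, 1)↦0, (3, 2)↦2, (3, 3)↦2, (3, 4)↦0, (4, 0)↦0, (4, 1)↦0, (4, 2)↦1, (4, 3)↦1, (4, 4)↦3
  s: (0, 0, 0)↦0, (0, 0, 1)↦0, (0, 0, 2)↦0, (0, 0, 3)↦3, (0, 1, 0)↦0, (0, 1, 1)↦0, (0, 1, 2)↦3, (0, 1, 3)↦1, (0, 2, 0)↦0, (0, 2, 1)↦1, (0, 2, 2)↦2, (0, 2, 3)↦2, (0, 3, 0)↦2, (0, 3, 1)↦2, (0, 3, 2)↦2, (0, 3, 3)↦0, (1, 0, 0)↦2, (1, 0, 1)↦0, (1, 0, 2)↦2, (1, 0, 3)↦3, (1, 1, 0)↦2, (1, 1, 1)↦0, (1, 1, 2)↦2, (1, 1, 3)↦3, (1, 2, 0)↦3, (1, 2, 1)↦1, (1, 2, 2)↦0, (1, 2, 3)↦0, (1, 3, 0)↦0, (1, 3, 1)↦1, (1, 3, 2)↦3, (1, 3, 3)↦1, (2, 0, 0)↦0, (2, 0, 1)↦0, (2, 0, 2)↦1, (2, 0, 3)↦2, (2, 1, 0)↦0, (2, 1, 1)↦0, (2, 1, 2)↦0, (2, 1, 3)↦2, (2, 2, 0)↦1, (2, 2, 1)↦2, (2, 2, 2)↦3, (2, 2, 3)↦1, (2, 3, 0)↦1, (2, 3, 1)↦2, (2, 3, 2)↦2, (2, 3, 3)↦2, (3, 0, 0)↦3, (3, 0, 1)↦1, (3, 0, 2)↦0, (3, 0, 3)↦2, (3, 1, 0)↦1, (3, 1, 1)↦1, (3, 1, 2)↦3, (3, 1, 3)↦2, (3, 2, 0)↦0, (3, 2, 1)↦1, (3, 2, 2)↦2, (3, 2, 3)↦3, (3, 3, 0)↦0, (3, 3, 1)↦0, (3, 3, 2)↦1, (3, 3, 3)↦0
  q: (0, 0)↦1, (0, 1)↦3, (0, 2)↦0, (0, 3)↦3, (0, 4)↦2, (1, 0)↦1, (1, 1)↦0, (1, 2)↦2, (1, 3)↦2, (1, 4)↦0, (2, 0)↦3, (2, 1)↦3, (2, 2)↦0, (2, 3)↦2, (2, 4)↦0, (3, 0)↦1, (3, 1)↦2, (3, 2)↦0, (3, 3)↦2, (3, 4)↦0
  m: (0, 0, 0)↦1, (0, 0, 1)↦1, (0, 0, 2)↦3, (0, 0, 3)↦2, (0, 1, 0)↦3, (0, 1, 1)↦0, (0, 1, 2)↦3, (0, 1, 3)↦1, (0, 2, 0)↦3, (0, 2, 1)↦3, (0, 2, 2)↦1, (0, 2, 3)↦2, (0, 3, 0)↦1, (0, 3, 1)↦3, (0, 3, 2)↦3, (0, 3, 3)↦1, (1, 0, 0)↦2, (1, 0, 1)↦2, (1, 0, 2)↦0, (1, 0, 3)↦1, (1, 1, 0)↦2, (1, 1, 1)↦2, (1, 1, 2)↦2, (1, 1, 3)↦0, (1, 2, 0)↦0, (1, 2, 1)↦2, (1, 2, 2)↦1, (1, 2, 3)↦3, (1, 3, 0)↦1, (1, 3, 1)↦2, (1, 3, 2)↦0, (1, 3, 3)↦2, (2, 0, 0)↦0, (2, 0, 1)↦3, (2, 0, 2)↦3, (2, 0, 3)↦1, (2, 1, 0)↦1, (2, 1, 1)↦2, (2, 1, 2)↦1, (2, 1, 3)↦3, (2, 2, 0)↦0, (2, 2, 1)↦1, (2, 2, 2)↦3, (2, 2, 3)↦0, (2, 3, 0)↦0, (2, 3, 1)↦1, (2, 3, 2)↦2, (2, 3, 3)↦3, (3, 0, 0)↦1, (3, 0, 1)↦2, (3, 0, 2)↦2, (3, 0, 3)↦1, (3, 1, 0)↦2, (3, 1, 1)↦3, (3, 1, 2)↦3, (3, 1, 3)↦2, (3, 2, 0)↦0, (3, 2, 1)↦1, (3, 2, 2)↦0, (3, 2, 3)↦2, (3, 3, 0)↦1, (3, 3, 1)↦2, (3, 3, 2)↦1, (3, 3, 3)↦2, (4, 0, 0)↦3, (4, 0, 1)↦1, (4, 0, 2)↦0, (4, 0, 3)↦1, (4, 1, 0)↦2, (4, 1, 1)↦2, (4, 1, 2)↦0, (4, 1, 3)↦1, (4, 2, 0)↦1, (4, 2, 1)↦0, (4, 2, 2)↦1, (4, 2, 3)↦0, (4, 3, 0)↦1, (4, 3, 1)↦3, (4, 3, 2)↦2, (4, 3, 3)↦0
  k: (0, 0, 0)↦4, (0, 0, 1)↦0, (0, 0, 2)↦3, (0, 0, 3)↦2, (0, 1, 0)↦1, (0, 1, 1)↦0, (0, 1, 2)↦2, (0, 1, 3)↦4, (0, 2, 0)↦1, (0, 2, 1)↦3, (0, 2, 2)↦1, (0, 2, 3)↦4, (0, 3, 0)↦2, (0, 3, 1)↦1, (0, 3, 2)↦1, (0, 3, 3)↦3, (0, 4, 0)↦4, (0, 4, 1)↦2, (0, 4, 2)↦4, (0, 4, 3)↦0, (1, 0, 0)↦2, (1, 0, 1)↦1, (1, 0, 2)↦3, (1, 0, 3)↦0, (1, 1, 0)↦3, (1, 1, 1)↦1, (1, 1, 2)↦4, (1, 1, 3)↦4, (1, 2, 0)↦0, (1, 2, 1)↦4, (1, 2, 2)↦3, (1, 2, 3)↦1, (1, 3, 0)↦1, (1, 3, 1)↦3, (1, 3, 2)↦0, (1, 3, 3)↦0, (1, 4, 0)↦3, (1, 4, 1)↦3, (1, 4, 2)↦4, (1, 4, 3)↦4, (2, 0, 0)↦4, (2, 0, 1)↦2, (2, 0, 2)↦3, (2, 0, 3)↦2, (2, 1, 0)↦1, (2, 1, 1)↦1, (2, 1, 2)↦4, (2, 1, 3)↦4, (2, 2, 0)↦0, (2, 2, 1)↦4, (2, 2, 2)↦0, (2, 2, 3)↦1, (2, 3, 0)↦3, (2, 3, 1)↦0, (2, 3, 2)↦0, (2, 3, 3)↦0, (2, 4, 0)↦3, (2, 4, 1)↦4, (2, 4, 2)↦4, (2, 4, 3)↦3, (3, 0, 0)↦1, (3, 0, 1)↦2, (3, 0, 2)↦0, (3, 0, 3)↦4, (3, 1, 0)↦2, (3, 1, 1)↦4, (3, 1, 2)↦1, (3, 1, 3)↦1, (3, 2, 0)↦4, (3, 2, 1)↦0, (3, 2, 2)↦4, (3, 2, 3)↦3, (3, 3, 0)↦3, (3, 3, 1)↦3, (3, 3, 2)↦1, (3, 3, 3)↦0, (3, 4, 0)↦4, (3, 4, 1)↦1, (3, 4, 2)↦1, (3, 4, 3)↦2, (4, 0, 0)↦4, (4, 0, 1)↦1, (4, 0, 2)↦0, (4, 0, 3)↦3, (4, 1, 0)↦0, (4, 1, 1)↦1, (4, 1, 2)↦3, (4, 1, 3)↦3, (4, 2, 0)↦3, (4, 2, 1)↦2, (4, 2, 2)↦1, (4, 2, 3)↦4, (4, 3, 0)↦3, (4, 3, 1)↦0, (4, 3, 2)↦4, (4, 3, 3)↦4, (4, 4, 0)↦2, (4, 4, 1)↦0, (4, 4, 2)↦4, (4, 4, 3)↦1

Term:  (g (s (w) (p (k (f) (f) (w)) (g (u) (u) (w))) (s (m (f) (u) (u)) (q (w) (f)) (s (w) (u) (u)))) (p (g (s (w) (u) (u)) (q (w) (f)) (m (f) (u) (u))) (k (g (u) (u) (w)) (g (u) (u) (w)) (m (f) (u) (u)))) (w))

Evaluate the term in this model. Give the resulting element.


  w = 3
  f = 0
  f = 0
  w = 3
  (k (f) (f) (w)) = k(0, 0, 3) = 2
  u = 2
  u = 2
  w = 3
  (g (u) (u) (w)) = g(2, 2, 3) = 1
  (p (k (f) (f) (w)) (g (u) (u) (w))) = p(2, 1) = 2
  f = 0
  u = 2
  u = 2
  (m (f) (u) (u)) = m(0, 2, 2) = 1
  w = 3
  f = 0
  (q (w) (f)) = q(3, 0) = 1
  w = 3
  u = 2
  u = 2
  (s (w) (u) (u)) = s(3, 2, 2) = 2
  (s (m (f) (u) (u)) (q (w) (f)) (s (w) (u) (u))) = s(1, 1, 2) = 2
  (s (w) (p (k (f) (f) (w)) (g (u) (u) (w))) (s (m (f) (u) (u)) (q (w) (f)) (s (w) (u) (u)))) = s(3, 2, 2) = 2
  w = 3
  u = 2
  u = 2
  (s (w) (u) (u)) = s(3, 2, 2) = 2
  w = 3
  f = 0
  (q (w) (f)) = q(3, 0) = 1
  f = 0
  u = 2
  u = 2
  (m (f) (u) (u)) = m(0, 2, 2) = 1
  (g (s (w) (u) (u)) (q (w) (f)) (m (f) (u) (u))) = g(2, 1, 1) = 1
  u = 2
  u = 2
  w = 3
  (g (u) (u) (w)) = g(2, 2, 3) = 1
  u = 2
  u = 2
  w = 3
  (g (u) (u) (w)) = g(2, 2, 3) = 1
  f = 0
  u = 2
  u = 2
  (m (f) (u) (u)) = m(0, 2, 2) = 1
  (k (g (u) (u) (w)) (g (u) (u) (w)) (m (f) (u) (u))) = k(1, 1, 1) = 1
  (p (g (s (w) (u) (u)) (q (w) (f)) (m (f) (u) (u))) (k (g (u) (u) (w)) (g (u) (u) (w)) (m (f) (u) (u)))) = p(1, 1) = 1
  w = 3
  (g (s (w) (p (k (f) (f) (w)) (g (u) (u) (w))) (s (m (f) (u) (u)) (q (w) (f)) (s (w) (u) (u)))) (p (g (s (w) (u) (u)) (q (w) (f)) (m (f) (u) (u))) (k (g (u) (u) (w)) (g (u) (u) (w)) (m (f) (u) (u)))) (w)) = g(2, 1, 3) = 0

value = 0


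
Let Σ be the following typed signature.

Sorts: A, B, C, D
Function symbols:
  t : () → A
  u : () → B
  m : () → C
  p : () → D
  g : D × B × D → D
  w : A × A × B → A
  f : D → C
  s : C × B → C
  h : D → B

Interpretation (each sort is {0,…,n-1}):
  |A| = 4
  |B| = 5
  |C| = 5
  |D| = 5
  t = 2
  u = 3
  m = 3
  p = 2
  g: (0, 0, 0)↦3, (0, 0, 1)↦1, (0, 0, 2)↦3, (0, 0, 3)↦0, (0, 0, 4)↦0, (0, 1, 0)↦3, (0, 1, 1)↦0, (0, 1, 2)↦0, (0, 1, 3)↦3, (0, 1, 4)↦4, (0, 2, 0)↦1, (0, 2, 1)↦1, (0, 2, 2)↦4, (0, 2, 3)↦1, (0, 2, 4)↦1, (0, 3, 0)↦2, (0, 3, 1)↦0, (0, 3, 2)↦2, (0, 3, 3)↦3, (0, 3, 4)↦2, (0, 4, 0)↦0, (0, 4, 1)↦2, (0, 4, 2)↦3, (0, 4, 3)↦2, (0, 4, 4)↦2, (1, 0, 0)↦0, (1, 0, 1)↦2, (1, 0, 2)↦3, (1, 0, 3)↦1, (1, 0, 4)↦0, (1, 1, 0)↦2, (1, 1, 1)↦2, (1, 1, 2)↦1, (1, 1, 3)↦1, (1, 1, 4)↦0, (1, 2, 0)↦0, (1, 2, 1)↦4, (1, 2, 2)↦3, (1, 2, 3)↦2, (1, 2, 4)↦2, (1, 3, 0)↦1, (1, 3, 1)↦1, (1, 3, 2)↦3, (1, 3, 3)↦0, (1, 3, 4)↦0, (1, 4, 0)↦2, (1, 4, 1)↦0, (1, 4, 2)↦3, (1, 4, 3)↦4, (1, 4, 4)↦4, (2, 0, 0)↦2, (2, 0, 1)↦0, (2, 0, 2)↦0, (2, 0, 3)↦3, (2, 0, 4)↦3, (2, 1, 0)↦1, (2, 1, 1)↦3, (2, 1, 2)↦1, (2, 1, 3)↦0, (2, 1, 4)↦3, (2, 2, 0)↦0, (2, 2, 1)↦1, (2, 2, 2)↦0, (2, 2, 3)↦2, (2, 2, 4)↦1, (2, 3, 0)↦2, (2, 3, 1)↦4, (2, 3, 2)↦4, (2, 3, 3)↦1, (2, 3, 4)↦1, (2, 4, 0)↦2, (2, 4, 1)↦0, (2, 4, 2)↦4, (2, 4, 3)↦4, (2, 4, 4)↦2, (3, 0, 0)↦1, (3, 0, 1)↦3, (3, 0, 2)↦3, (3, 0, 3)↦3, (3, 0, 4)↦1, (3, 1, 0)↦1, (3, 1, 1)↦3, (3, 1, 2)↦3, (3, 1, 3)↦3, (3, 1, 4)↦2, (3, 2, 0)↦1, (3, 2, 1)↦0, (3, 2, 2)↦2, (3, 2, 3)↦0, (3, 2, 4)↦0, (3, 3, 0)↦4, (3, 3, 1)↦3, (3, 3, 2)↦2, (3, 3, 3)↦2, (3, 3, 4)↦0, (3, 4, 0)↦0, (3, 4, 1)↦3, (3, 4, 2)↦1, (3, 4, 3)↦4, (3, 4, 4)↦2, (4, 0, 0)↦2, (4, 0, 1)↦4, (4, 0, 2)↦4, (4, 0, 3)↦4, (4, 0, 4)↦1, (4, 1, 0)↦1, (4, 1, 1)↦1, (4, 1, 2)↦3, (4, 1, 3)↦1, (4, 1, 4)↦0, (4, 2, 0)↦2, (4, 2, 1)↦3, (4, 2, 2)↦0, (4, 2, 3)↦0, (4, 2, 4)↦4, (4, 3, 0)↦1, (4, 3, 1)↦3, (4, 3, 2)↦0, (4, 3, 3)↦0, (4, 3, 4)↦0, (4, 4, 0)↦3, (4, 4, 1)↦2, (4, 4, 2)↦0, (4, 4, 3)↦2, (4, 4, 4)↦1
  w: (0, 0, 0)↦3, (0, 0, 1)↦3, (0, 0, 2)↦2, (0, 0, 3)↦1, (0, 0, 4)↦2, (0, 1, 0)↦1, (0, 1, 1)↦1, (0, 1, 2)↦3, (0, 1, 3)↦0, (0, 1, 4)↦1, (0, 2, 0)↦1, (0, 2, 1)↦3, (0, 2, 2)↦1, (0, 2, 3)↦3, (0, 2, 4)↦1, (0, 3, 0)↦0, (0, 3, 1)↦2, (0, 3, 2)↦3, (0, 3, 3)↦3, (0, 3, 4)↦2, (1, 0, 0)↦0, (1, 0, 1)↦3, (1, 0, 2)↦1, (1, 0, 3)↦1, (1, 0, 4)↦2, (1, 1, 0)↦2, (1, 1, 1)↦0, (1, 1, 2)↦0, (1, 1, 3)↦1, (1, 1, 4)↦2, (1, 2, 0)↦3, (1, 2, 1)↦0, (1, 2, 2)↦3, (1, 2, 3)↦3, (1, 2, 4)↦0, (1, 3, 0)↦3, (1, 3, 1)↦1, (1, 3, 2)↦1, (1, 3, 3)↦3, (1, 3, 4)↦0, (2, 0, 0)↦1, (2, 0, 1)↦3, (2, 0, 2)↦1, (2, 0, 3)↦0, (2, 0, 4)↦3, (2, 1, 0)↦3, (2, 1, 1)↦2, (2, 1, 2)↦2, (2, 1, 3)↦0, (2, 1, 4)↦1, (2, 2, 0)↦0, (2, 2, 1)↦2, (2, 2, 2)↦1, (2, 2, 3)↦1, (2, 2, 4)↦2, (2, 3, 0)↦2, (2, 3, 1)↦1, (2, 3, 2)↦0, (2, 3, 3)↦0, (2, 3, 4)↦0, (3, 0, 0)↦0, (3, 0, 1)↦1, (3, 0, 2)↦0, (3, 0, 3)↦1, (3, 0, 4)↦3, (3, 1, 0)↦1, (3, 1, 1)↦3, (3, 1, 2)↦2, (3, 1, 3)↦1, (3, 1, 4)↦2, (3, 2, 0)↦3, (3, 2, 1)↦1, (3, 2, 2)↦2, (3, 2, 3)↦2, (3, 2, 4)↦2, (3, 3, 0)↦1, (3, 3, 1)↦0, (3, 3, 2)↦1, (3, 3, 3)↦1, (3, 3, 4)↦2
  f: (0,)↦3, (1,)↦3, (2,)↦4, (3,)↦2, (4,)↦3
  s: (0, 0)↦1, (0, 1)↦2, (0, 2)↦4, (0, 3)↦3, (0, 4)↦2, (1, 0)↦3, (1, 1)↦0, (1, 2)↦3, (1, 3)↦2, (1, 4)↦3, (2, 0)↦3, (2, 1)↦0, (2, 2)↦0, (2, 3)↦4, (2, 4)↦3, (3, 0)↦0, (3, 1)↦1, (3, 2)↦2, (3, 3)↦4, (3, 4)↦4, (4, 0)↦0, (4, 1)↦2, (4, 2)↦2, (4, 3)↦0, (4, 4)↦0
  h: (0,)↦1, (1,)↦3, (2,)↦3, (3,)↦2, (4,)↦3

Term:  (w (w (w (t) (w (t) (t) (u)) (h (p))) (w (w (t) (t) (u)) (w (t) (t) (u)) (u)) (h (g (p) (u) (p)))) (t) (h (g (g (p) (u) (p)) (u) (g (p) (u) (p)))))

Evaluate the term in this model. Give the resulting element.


value = 3

  t = 2
  t = 2
  t = 2
  u = 3
  (w (t) (t) (u)) = w(2, 2, 3) = 1
  p = 2
  (h (p)) = h(2,) = 3
  (w (t) (w (t) (t) (u)) (h (p))) = w(2, 1, 3) = 0
  t = 2
  t = 2
  u = 3
  (w (t) (t) (u)) = w(2, 2, 3) = 1
  t = 2
  t = 2
  u = 3
  (w (t) (t) (u)) = w(2, 2, 3) = 1
  u = 3
  (w (w (t) (t) (u)) (w (t) (t) (u)) (u)) = w(1, 1, 3) = 1
  p = 2
  u = 3
  p = 2
  (g (p) (u) (p)) = g(2, 3, 2) = 4
  (h (g (p) (u) (p))) = h(4,) = 3
  (w (w (t) (w (t) (t) (u)) (h (p))) (w (w (t) (t) (u)) (w (t) (t) (u)) (u)) (h (g (p) (u) (p)))) = w(0, 1, 3) = 0
  t = 2
  p = 2
  u = 3
  p = 2
  (g (p) (u) (p)) = g(2, 3, 2) = 4
  u = 3
  p = 2
  u = 3
  p = 2
  (g (p) (u) (p)) = g(2, 3, 2) = 4
  (g (g (p) (u) (p)) (u) (g (p) (u) (p))) = g(4, 3, 4) = 0
  (h (g (g (p) (u) (p)) (u) (g (p) (u) (p)))) = h(0,) = 1
  (w (w (w (t) (w (t) (t) (u)) (h (p))) (w (w (t) (t) (u)) (w (t) (t) (u)) (u)) (h (g (p) (u) (p)))) (t) (h (g (g (p) (u) (p)) (u) (g (p) (u) (p))))) = w(0, 2, 1) = 3


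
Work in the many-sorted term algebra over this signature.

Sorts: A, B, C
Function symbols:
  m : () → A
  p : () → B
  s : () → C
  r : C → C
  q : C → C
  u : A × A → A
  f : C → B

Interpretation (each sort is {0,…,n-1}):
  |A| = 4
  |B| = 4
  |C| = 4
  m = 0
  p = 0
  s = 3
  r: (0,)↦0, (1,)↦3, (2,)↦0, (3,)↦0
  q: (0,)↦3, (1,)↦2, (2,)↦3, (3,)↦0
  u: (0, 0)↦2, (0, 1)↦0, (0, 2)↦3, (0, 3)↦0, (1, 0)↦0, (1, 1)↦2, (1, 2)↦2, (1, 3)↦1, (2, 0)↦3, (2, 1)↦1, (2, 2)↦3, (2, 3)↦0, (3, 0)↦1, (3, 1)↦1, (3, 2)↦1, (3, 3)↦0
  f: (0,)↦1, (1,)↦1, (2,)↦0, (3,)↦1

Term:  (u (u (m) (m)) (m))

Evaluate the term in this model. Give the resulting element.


value = 3

  m = 0
  m = 0
  (u (m) (m)) = u(0, 0) = 2
  m = 0
  (u (u (m) (m)) (m)) = u(2, 0) = 3


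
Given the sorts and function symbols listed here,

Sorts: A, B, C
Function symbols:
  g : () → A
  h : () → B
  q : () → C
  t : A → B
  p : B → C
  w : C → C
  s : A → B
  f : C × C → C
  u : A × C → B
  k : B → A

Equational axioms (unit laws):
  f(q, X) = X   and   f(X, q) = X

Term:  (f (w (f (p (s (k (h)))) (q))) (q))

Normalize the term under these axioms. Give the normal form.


normal form = (w (p (s (k (h)))))

1. (f (w (f (p (s (k (h)))) (q))) (q))  →  (w (f (p (s (k (h)))) (q)))
2. (w (f (p (s (k (h)))) (q)))  →  (w (p (s (k (h)))))


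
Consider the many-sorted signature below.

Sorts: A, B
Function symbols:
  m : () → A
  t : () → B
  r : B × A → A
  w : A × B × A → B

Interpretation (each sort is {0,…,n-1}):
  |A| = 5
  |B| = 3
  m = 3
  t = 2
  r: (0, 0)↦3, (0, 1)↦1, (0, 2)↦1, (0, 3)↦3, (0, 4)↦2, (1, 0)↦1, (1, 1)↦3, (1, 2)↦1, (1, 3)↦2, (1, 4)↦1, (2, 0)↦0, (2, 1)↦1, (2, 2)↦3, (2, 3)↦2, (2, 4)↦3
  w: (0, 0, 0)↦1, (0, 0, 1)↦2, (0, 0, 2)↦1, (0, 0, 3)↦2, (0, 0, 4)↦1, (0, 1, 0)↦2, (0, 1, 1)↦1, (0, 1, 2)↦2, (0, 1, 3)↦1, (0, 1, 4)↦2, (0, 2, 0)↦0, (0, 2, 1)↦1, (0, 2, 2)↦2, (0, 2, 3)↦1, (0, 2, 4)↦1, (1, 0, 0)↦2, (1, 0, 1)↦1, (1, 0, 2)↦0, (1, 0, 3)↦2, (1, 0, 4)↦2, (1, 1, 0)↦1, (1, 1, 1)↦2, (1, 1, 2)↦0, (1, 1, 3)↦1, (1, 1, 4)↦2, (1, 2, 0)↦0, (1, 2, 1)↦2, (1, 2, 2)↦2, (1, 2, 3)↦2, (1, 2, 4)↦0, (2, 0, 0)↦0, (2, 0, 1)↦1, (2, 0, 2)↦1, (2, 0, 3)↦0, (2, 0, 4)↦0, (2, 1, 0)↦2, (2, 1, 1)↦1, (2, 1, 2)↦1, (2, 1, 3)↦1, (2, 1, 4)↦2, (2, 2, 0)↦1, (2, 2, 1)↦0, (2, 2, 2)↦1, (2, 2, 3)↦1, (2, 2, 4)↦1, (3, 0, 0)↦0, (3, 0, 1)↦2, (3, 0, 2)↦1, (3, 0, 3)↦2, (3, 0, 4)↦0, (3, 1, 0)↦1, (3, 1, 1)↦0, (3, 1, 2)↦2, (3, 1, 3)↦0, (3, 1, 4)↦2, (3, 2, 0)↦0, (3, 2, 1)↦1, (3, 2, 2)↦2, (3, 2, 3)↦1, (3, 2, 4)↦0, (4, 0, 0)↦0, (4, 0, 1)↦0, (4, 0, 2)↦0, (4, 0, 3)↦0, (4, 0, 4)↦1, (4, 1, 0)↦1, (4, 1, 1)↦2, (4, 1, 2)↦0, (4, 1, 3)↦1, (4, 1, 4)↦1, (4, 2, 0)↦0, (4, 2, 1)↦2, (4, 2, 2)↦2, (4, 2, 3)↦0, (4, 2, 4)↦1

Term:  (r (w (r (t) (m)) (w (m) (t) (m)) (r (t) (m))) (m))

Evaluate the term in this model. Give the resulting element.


  t = 2
  m = 3
  (r (t) (m)) = r(2, 3) = 2
  m = 3
  t = 2
  m = 3
  (w (m) (t) (m)) = w(3, 2, 3) = 1
  t = 2
  m = 3
  (r (t) (m)) = r(2, 3) = 2
  (w (r (t) (m)) (w (m) (t) (m)) (r (t) (m))) = w(2, 1, 2) = 1
  m = 3
  (r (w (r (t) (m)) (w (m) (t) (m)) (r (t) (m))) (m)) = r(1, 3) = 2

value = 2
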